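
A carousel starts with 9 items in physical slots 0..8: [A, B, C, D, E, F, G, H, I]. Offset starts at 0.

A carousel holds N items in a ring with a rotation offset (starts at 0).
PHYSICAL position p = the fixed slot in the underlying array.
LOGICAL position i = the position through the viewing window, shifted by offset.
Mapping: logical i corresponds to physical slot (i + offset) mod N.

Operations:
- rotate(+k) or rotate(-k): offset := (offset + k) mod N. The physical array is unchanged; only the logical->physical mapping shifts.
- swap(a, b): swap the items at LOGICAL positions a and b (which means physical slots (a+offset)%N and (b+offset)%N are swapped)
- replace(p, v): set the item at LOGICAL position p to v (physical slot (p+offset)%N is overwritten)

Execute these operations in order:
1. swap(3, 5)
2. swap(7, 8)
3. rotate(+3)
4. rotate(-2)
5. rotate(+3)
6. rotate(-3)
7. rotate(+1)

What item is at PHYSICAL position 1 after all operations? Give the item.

After op 1 (swap(3, 5)): offset=0, physical=[A,B,C,F,E,D,G,H,I], logical=[A,B,C,F,E,D,G,H,I]
After op 2 (swap(7, 8)): offset=0, physical=[A,B,C,F,E,D,G,I,H], logical=[A,B,C,F,E,D,G,I,H]
After op 3 (rotate(+3)): offset=3, physical=[A,B,C,F,E,D,G,I,H], logical=[F,E,D,G,I,H,A,B,C]
After op 4 (rotate(-2)): offset=1, physical=[A,B,C,F,E,D,G,I,H], logical=[B,C,F,E,D,G,I,H,A]
After op 5 (rotate(+3)): offset=4, physical=[A,B,C,F,E,D,G,I,H], logical=[E,D,G,I,H,A,B,C,F]
After op 6 (rotate(-3)): offset=1, physical=[A,B,C,F,E,D,G,I,H], logical=[B,C,F,E,D,G,I,H,A]
After op 7 (rotate(+1)): offset=2, physical=[A,B,C,F,E,D,G,I,H], logical=[C,F,E,D,G,I,H,A,B]

Answer: B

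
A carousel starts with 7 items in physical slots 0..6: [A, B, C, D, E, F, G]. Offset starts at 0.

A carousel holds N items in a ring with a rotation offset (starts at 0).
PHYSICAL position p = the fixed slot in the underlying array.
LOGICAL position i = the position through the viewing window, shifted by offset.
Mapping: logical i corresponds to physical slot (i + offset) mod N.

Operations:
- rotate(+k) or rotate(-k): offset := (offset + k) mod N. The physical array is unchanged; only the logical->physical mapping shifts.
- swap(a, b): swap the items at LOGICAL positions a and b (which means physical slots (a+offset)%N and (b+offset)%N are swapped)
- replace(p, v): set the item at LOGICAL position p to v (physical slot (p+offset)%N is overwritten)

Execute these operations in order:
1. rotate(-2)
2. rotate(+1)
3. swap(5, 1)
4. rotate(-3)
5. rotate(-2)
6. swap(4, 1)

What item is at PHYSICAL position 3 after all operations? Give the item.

Answer: D

Derivation:
After op 1 (rotate(-2)): offset=5, physical=[A,B,C,D,E,F,G], logical=[F,G,A,B,C,D,E]
After op 2 (rotate(+1)): offset=6, physical=[A,B,C,D,E,F,G], logical=[G,A,B,C,D,E,F]
After op 3 (swap(5, 1)): offset=6, physical=[E,B,C,D,A,F,G], logical=[G,E,B,C,D,A,F]
After op 4 (rotate(-3)): offset=3, physical=[E,B,C,D,A,F,G], logical=[D,A,F,G,E,B,C]
After op 5 (rotate(-2)): offset=1, physical=[E,B,C,D,A,F,G], logical=[B,C,D,A,F,G,E]
After op 6 (swap(4, 1)): offset=1, physical=[E,B,F,D,A,C,G], logical=[B,F,D,A,C,G,E]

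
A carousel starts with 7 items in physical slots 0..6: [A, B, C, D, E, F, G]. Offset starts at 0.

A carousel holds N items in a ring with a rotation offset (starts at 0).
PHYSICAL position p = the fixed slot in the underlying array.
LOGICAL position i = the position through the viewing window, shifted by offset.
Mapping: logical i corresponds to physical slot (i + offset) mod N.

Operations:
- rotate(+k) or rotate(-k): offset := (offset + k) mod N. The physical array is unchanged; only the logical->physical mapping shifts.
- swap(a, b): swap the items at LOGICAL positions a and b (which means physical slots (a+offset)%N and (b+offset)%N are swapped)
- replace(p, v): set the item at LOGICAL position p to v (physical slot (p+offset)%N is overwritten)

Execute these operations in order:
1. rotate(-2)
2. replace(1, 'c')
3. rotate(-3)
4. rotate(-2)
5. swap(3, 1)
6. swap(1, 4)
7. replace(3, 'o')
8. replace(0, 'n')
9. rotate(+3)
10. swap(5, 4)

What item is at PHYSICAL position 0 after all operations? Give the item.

Answer: E

Derivation:
After op 1 (rotate(-2)): offset=5, physical=[A,B,C,D,E,F,G], logical=[F,G,A,B,C,D,E]
After op 2 (replace(1, 'c')): offset=5, physical=[A,B,C,D,E,F,c], logical=[F,c,A,B,C,D,E]
After op 3 (rotate(-3)): offset=2, physical=[A,B,C,D,E,F,c], logical=[C,D,E,F,c,A,B]
After op 4 (rotate(-2)): offset=0, physical=[A,B,C,D,E,F,c], logical=[A,B,C,D,E,F,c]
After op 5 (swap(3, 1)): offset=0, physical=[A,D,C,B,E,F,c], logical=[A,D,C,B,E,F,c]
After op 6 (swap(1, 4)): offset=0, physical=[A,E,C,B,D,F,c], logical=[A,E,C,B,D,F,c]
After op 7 (replace(3, 'o')): offset=0, physical=[A,E,C,o,D,F,c], logical=[A,E,C,o,D,F,c]
After op 8 (replace(0, 'n')): offset=0, physical=[n,E,C,o,D,F,c], logical=[n,E,C,o,D,F,c]
After op 9 (rotate(+3)): offset=3, physical=[n,E,C,o,D,F,c], logical=[o,D,F,c,n,E,C]
After op 10 (swap(5, 4)): offset=3, physical=[E,n,C,o,D,F,c], logical=[o,D,F,c,E,n,C]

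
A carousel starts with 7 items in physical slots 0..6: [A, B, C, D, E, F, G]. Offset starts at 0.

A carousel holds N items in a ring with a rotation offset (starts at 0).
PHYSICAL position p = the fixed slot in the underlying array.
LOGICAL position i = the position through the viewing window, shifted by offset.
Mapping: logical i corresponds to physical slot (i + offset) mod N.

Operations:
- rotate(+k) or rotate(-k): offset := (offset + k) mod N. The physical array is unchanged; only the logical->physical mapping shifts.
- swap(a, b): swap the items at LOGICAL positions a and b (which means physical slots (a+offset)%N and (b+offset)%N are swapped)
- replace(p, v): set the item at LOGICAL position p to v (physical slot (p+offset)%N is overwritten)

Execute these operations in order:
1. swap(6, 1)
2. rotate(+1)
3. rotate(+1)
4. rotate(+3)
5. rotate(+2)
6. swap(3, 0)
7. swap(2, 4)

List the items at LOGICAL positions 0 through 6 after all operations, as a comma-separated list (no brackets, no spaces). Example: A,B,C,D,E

Answer: D,G,E,A,C,F,B

Derivation:
After op 1 (swap(6, 1)): offset=0, physical=[A,G,C,D,E,F,B], logical=[A,G,C,D,E,F,B]
After op 2 (rotate(+1)): offset=1, physical=[A,G,C,D,E,F,B], logical=[G,C,D,E,F,B,A]
After op 3 (rotate(+1)): offset=2, physical=[A,G,C,D,E,F,B], logical=[C,D,E,F,B,A,G]
After op 4 (rotate(+3)): offset=5, physical=[A,G,C,D,E,F,B], logical=[F,B,A,G,C,D,E]
After op 5 (rotate(+2)): offset=0, physical=[A,G,C,D,E,F,B], logical=[A,G,C,D,E,F,B]
After op 6 (swap(3, 0)): offset=0, physical=[D,G,C,A,E,F,B], logical=[D,G,C,A,E,F,B]
After op 7 (swap(2, 4)): offset=0, physical=[D,G,E,A,C,F,B], logical=[D,G,E,A,C,F,B]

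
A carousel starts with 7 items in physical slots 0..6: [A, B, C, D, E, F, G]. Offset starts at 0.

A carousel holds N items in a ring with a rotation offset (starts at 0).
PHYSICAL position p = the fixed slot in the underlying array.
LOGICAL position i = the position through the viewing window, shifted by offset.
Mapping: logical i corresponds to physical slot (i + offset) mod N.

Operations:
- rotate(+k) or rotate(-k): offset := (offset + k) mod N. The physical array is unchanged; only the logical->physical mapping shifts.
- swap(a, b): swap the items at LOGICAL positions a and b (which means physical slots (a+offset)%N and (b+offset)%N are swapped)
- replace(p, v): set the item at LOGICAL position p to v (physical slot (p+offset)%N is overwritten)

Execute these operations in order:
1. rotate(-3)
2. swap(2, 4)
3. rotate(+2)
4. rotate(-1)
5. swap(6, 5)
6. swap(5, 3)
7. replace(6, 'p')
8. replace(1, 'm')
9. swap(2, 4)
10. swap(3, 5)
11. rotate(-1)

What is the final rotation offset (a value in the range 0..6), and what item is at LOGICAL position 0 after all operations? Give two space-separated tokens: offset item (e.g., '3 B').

Answer: 4 p

Derivation:
After op 1 (rotate(-3)): offset=4, physical=[A,B,C,D,E,F,G], logical=[E,F,G,A,B,C,D]
After op 2 (swap(2, 4)): offset=4, physical=[A,G,C,D,E,F,B], logical=[E,F,B,A,G,C,D]
After op 3 (rotate(+2)): offset=6, physical=[A,G,C,D,E,F,B], logical=[B,A,G,C,D,E,F]
After op 4 (rotate(-1)): offset=5, physical=[A,G,C,D,E,F,B], logical=[F,B,A,G,C,D,E]
After op 5 (swap(6, 5)): offset=5, physical=[A,G,C,E,D,F,B], logical=[F,B,A,G,C,E,D]
After op 6 (swap(5, 3)): offset=5, physical=[A,E,C,G,D,F,B], logical=[F,B,A,E,C,G,D]
After op 7 (replace(6, 'p')): offset=5, physical=[A,E,C,G,p,F,B], logical=[F,B,A,E,C,G,p]
After op 8 (replace(1, 'm')): offset=5, physical=[A,E,C,G,p,F,m], logical=[F,m,A,E,C,G,p]
After op 9 (swap(2, 4)): offset=5, physical=[C,E,A,G,p,F,m], logical=[F,m,C,E,A,G,p]
After op 10 (swap(3, 5)): offset=5, physical=[C,G,A,E,p,F,m], logical=[F,m,C,G,A,E,p]
After op 11 (rotate(-1)): offset=4, physical=[C,G,A,E,p,F,m], logical=[p,F,m,C,G,A,E]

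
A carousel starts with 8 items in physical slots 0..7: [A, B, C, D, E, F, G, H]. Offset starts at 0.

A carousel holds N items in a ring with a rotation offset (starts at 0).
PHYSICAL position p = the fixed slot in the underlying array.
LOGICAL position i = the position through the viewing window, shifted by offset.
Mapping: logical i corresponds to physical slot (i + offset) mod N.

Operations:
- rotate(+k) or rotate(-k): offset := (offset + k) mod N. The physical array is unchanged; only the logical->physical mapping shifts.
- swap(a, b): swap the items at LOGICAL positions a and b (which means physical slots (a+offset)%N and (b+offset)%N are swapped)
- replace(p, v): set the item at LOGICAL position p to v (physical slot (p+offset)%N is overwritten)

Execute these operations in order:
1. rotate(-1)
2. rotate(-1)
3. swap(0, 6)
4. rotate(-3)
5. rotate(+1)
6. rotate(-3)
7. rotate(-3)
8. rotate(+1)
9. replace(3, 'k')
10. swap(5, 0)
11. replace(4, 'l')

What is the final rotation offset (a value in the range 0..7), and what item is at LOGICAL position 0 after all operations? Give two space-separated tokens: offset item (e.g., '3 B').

After op 1 (rotate(-1)): offset=7, physical=[A,B,C,D,E,F,G,H], logical=[H,A,B,C,D,E,F,G]
After op 2 (rotate(-1)): offset=6, physical=[A,B,C,D,E,F,G,H], logical=[G,H,A,B,C,D,E,F]
After op 3 (swap(0, 6)): offset=6, physical=[A,B,C,D,G,F,E,H], logical=[E,H,A,B,C,D,G,F]
After op 4 (rotate(-3)): offset=3, physical=[A,B,C,D,G,F,E,H], logical=[D,G,F,E,H,A,B,C]
After op 5 (rotate(+1)): offset=4, physical=[A,B,C,D,G,F,E,H], logical=[G,F,E,H,A,B,C,D]
After op 6 (rotate(-3)): offset=1, physical=[A,B,C,D,G,F,E,H], logical=[B,C,D,G,F,E,H,A]
After op 7 (rotate(-3)): offset=6, physical=[A,B,C,D,G,F,E,H], logical=[E,H,A,B,C,D,G,F]
After op 8 (rotate(+1)): offset=7, physical=[A,B,C,D,G,F,E,H], logical=[H,A,B,C,D,G,F,E]
After op 9 (replace(3, 'k')): offset=7, physical=[A,B,k,D,G,F,E,H], logical=[H,A,B,k,D,G,F,E]
After op 10 (swap(5, 0)): offset=7, physical=[A,B,k,D,H,F,E,G], logical=[G,A,B,k,D,H,F,E]
After op 11 (replace(4, 'l')): offset=7, physical=[A,B,k,l,H,F,E,G], logical=[G,A,B,k,l,H,F,E]

Answer: 7 G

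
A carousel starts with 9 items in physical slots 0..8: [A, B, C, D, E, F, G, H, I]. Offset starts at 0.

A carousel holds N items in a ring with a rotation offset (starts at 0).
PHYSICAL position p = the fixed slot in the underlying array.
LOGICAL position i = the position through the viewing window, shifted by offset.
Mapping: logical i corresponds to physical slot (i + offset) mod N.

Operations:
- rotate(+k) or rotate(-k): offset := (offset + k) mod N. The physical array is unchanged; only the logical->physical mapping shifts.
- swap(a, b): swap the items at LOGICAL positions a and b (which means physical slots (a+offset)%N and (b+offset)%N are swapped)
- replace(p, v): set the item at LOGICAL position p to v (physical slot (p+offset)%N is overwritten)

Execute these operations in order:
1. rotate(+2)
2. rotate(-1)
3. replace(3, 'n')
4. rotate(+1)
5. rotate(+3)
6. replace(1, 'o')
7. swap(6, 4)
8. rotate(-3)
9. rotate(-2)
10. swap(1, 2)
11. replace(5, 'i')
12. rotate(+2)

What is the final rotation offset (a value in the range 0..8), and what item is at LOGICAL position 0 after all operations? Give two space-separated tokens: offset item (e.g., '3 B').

Answer: 2 B

Derivation:
After op 1 (rotate(+2)): offset=2, physical=[A,B,C,D,E,F,G,H,I], logical=[C,D,E,F,G,H,I,A,B]
After op 2 (rotate(-1)): offset=1, physical=[A,B,C,D,E,F,G,H,I], logical=[B,C,D,E,F,G,H,I,A]
After op 3 (replace(3, 'n')): offset=1, physical=[A,B,C,D,n,F,G,H,I], logical=[B,C,D,n,F,G,H,I,A]
After op 4 (rotate(+1)): offset=2, physical=[A,B,C,D,n,F,G,H,I], logical=[C,D,n,F,G,H,I,A,B]
After op 5 (rotate(+3)): offset=5, physical=[A,B,C,D,n,F,G,H,I], logical=[F,G,H,I,A,B,C,D,n]
After op 6 (replace(1, 'o')): offset=5, physical=[A,B,C,D,n,F,o,H,I], logical=[F,o,H,I,A,B,C,D,n]
After op 7 (swap(6, 4)): offset=5, physical=[C,B,A,D,n,F,o,H,I], logical=[F,o,H,I,C,B,A,D,n]
After op 8 (rotate(-3)): offset=2, physical=[C,B,A,D,n,F,o,H,I], logical=[A,D,n,F,o,H,I,C,B]
After op 9 (rotate(-2)): offset=0, physical=[C,B,A,D,n,F,o,H,I], logical=[C,B,A,D,n,F,o,H,I]
After op 10 (swap(1, 2)): offset=0, physical=[C,A,B,D,n,F,o,H,I], logical=[C,A,B,D,n,F,o,H,I]
After op 11 (replace(5, 'i')): offset=0, physical=[C,A,B,D,n,i,o,H,I], logical=[C,A,B,D,n,i,o,H,I]
After op 12 (rotate(+2)): offset=2, physical=[C,A,B,D,n,i,o,H,I], logical=[B,D,n,i,o,H,I,C,A]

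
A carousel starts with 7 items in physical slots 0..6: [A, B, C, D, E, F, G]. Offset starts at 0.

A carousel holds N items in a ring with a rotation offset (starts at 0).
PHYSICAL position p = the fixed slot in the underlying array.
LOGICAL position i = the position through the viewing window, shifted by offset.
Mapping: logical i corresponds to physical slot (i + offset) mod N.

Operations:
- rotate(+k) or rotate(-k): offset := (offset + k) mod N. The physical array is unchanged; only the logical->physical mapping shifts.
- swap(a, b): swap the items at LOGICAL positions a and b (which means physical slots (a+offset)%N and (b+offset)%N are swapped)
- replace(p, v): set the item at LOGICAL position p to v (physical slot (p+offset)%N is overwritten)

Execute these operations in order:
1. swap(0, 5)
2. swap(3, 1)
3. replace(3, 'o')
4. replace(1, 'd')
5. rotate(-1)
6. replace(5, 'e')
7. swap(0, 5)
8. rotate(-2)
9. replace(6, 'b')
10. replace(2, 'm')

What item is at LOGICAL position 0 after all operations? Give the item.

After op 1 (swap(0, 5)): offset=0, physical=[F,B,C,D,E,A,G], logical=[F,B,C,D,E,A,G]
After op 2 (swap(3, 1)): offset=0, physical=[F,D,C,B,E,A,G], logical=[F,D,C,B,E,A,G]
After op 3 (replace(3, 'o')): offset=0, physical=[F,D,C,o,E,A,G], logical=[F,D,C,o,E,A,G]
After op 4 (replace(1, 'd')): offset=0, physical=[F,d,C,o,E,A,G], logical=[F,d,C,o,E,A,G]
After op 5 (rotate(-1)): offset=6, physical=[F,d,C,o,E,A,G], logical=[G,F,d,C,o,E,A]
After op 6 (replace(5, 'e')): offset=6, physical=[F,d,C,o,e,A,G], logical=[G,F,d,C,o,e,A]
After op 7 (swap(0, 5)): offset=6, physical=[F,d,C,o,G,A,e], logical=[e,F,d,C,o,G,A]
After op 8 (rotate(-2)): offset=4, physical=[F,d,C,o,G,A,e], logical=[G,A,e,F,d,C,o]
After op 9 (replace(6, 'b')): offset=4, physical=[F,d,C,b,G,A,e], logical=[G,A,e,F,d,C,b]
After op 10 (replace(2, 'm')): offset=4, physical=[F,d,C,b,G,A,m], logical=[G,A,m,F,d,C,b]

Answer: G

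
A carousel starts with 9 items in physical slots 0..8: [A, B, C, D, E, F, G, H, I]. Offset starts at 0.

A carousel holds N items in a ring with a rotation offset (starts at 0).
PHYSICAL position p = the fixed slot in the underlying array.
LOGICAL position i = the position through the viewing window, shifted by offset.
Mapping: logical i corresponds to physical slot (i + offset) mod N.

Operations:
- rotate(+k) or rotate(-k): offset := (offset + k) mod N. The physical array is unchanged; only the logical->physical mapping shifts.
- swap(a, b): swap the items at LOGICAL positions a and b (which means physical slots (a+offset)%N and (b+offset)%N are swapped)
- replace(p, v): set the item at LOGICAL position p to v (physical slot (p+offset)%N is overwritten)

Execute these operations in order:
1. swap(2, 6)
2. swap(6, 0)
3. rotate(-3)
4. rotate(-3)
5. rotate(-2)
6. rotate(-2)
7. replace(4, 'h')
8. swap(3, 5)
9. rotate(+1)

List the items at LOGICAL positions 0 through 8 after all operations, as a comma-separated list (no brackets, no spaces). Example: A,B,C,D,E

Answer: C,B,E,h,G,F,A,H,I

Derivation:
After op 1 (swap(2, 6)): offset=0, physical=[A,B,G,D,E,F,C,H,I], logical=[A,B,G,D,E,F,C,H,I]
After op 2 (swap(6, 0)): offset=0, physical=[C,B,G,D,E,F,A,H,I], logical=[C,B,G,D,E,F,A,H,I]
After op 3 (rotate(-3)): offset=6, physical=[C,B,G,D,E,F,A,H,I], logical=[A,H,I,C,B,G,D,E,F]
After op 4 (rotate(-3)): offset=3, physical=[C,B,G,D,E,F,A,H,I], logical=[D,E,F,A,H,I,C,B,G]
After op 5 (rotate(-2)): offset=1, physical=[C,B,G,D,E,F,A,H,I], logical=[B,G,D,E,F,A,H,I,C]
After op 6 (rotate(-2)): offset=8, physical=[C,B,G,D,E,F,A,H,I], logical=[I,C,B,G,D,E,F,A,H]
After op 7 (replace(4, 'h')): offset=8, physical=[C,B,G,h,E,F,A,H,I], logical=[I,C,B,G,h,E,F,A,H]
After op 8 (swap(3, 5)): offset=8, physical=[C,B,E,h,G,F,A,H,I], logical=[I,C,B,E,h,G,F,A,H]
After op 9 (rotate(+1)): offset=0, physical=[C,B,E,h,G,F,A,H,I], logical=[C,B,E,h,G,F,A,H,I]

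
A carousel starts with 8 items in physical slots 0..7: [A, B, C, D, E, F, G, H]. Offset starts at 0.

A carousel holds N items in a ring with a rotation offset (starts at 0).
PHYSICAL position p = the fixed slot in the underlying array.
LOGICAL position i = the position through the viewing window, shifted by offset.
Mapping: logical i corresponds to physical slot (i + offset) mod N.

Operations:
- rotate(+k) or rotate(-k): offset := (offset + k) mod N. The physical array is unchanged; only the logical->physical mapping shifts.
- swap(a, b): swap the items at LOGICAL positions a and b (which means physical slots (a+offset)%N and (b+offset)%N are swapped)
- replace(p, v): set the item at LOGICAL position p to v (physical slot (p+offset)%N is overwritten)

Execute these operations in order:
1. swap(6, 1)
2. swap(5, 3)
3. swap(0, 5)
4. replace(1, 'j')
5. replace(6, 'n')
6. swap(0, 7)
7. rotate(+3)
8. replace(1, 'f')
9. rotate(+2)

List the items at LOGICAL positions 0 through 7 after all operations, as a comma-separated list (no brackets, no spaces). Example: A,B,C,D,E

After op 1 (swap(6, 1)): offset=0, physical=[A,G,C,D,E,F,B,H], logical=[A,G,C,D,E,F,B,H]
After op 2 (swap(5, 3)): offset=0, physical=[A,G,C,F,E,D,B,H], logical=[A,G,C,F,E,D,B,H]
After op 3 (swap(0, 5)): offset=0, physical=[D,G,C,F,E,A,B,H], logical=[D,G,C,F,E,A,B,H]
After op 4 (replace(1, 'j')): offset=0, physical=[D,j,C,F,E,A,B,H], logical=[D,j,C,F,E,A,B,H]
After op 5 (replace(6, 'n')): offset=0, physical=[D,j,C,F,E,A,n,H], logical=[D,j,C,F,E,A,n,H]
After op 6 (swap(0, 7)): offset=0, physical=[H,j,C,F,E,A,n,D], logical=[H,j,C,F,E,A,n,D]
After op 7 (rotate(+3)): offset=3, physical=[H,j,C,F,E,A,n,D], logical=[F,E,A,n,D,H,j,C]
After op 8 (replace(1, 'f')): offset=3, physical=[H,j,C,F,f,A,n,D], logical=[F,f,A,n,D,H,j,C]
After op 9 (rotate(+2)): offset=5, physical=[H,j,C,F,f,A,n,D], logical=[A,n,D,H,j,C,F,f]

Answer: A,n,D,H,j,C,F,f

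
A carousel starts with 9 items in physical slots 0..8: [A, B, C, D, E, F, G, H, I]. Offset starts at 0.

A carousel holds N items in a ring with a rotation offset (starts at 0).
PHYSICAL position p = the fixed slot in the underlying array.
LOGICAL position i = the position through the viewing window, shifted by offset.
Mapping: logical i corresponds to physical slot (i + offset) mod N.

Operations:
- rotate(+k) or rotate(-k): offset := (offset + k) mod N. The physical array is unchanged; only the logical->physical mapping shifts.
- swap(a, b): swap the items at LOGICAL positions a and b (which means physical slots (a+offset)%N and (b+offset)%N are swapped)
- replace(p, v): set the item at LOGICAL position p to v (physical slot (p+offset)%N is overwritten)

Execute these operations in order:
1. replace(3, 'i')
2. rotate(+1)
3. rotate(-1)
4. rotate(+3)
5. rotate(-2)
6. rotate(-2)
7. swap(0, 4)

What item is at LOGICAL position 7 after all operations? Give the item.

Answer: G

Derivation:
After op 1 (replace(3, 'i')): offset=0, physical=[A,B,C,i,E,F,G,H,I], logical=[A,B,C,i,E,F,G,H,I]
After op 2 (rotate(+1)): offset=1, physical=[A,B,C,i,E,F,G,H,I], logical=[B,C,i,E,F,G,H,I,A]
After op 3 (rotate(-1)): offset=0, physical=[A,B,C,i,E,F,G,H,I], logical=[A,B,C,i,E,F,G,H,I]
After op 4 (rotate(+3)): offset=3, physical=[A,B,C,i,E,F,G,H,I], logical=[i,E,F,G,H,I,A,B,C]
After op 5 (rotate(-2)): offset=1, physical=[A,B,C,i,E,F,G,H,I], logical=[B,C,i,E,F,G,H,I,A]
After op 6 (rotate(-2)): offset=8, physical=[A,B,C,i,E,F,G,H,I], logical=[I,A,B,C,i,E,F,G,H]
After op 7 (swap(0, 4)): offset=8, physical=[A,B,C,I,E,F,G,H,i], logical=[i,A,B,C,I,E,F,G,H]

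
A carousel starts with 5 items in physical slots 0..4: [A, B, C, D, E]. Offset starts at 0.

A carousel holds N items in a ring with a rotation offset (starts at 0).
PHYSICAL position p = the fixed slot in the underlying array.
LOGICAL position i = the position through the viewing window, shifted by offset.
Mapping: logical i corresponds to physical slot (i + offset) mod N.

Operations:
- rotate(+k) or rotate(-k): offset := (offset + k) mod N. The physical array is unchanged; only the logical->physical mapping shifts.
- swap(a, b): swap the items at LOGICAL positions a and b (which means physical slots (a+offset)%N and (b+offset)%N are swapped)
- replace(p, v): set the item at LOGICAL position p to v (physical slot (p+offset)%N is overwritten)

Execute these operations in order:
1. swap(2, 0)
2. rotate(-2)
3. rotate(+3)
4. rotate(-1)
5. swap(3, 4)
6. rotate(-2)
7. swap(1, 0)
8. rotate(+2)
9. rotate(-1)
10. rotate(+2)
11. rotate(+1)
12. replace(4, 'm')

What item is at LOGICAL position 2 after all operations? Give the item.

After op 1 (swap(2, 0)): offset=0, physical=[C,B,A,D,E], logical=[C,B,A,D,E]
After op 2 (rotate(-2)): offset=3, physical=[C,B,A,D,E], logical=[D,E,C,B,A]
After op 3 (rotate(+3)): offset=1, physical=[C,B,A,D,E], logical=[B,A,D,E,C]
After op 4 (rotate(-1)): offset=0, physical=[C,B,A,D,E], logical=[C,B,A,D,E]
After op 5 (swap(3, 4)): offset=0, physical=[C,B,A,E,D], logical=[C,B,A,E,D]
After op 6 (rotate(-2)): offset=3, physical=[C,B,A,E,D], logical=[E,D,C,B,A]
After op 7 (swap(1, 0)): offset=3, physical=[C,B,A,D,E], logical=[D,E,C,B,A]
After op 8 (rotate(+2)): offset=0, physical=[C,B,A,D,E], logical=[C,B,A,D,E]
After op 9 (rotate(-1)): offset=4, physical=[C,B,A,D,E], logical=[E,C,B,A,D]
After op 10 (rotate(+2)): offset=1, physical=[C,B,A,D,E], logical=[B,A,D,E,C]
After op 11 (rotate(+1)): offset=2, physical=[C,B,A,D,E], logical=[A,D,E,C,B]
After op 12 (replace(4, 'm')): offset=2, physical=[C,m,A,D,E], logical=[A,D,E,C,m]

Answer: E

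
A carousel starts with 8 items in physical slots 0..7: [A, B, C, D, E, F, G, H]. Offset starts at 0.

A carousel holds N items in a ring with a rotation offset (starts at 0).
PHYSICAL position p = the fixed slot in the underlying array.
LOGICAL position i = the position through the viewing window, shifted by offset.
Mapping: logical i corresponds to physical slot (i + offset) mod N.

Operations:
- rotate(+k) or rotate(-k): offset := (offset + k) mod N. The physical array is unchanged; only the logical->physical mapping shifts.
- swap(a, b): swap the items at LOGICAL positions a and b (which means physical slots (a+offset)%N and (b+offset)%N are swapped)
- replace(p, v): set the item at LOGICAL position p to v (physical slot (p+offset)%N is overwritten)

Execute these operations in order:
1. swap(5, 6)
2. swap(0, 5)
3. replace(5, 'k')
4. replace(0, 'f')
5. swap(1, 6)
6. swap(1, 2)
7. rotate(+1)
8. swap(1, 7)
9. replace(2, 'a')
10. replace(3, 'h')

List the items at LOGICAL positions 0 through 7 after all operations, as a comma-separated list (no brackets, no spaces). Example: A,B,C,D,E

Answer: C,f,a,h,k,B,H,F

Derivation:
After op 1 (swap(5, 6)): offset=0, physical=[A,B,C,D,E,G,F,H], logical=[A,B,C,D,E,G,F,H]
After op 2 (swap(0, 5)): offset=0, physical=[G,B,C,D,E,A,F,H], logical=[G,B,C,D,E,A,F,H]
After op 3 (replace(5, 'k')): offset=0, physical=[G,B,C,D,E,k,F,H], logical=[G,B,C,D,E,k,F,H]
After op 4 (replace(0, 'f')): offset=0, physical=[f,B,C,D,E,k,F,H], logical=[f,B,C,D,E,k,F,H]
After op 5 (swap(1, 6)): offset=0, physical=[f,F,C,D,E,k,B,H], logical=[f,F,C,D,E,k,B,H]
After op 6 (swap(1, 2)): offset=0, physical=[f,C,F,D,E,k,B,H], logical=[f,C,F,D,E,k,B,H]
After op 7 (rotate(+1)): offset=1, physical=[f,C,F,D,E,k,B,H], logical=[C,F,D,E,k,B,H,f]
After op 8 (swap(1, 7)): offset=1, physical=[F,C,f,D,E,k,B,H], logical=[C,f,D,E,k,B,H,F]
After op 9 (replace(2, 'a')): offset=1, physical=[F,C,f,a,E,k,B,H], logical=[C,f,a,E,k,B,H,F]
After op 10 (replace(3, 'h')): offset=1, physical=[F,C,f,a,h,k,B,H], logical=[C,f,a,h,k,B,H,F]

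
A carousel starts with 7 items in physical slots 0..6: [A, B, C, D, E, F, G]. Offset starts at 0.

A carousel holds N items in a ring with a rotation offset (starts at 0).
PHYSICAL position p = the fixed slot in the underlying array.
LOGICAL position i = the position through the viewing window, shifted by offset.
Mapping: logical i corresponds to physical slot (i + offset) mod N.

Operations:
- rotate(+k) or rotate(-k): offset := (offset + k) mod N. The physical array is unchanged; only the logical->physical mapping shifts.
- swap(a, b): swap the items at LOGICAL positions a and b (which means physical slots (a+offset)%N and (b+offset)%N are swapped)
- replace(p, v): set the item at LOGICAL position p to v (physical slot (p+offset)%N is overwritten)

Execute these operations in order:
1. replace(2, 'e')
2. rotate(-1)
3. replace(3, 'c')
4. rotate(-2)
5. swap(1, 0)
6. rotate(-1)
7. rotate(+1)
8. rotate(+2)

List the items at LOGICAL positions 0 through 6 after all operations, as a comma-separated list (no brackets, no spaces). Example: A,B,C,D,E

After op 1 (replace(2, 'e')): offset=0, physical=[A,B,e,D,E,F,G], logical=[A,B,e,D,E,F,G]
After op 2 (rotate(-1)): offset=6, physical=[A,B,e,D,E,F,G], logical=[G,A,B,e,D,E,F]
After op 3 (replace(3, 'c')): offset=6, physical=[A,B,c,D,E,F,G], logical=[G,A,B,c,D,E,F]
After op 4 (rotate(-2)): offset=4, physical=[A,B,c,D,E,F,G], logical=[E,F,G,A,B,c,D]
After op 5 (swap(1, 0)): offset=4, physical=[A,B,c,D,F,E,G], logical=[F,E,G,A,B,c,D]
After op 6 (rotate(-1)): offset=3, physical=[A,B,c,D,F,E,G], logical=[D,F,E,G,A,B,c]
After op 7 (rotate(+1)): offset=4, physical=[A,B,c,D,F,E,G], logical=[F,E,G,A,B,c,D]
After op 8 (rotate(+2)): offset=6, physical=[A,B,c,D,F,E,G], logical=[G,A,B,c,D,F,E]

Answer: G,A,B,c,D,F,E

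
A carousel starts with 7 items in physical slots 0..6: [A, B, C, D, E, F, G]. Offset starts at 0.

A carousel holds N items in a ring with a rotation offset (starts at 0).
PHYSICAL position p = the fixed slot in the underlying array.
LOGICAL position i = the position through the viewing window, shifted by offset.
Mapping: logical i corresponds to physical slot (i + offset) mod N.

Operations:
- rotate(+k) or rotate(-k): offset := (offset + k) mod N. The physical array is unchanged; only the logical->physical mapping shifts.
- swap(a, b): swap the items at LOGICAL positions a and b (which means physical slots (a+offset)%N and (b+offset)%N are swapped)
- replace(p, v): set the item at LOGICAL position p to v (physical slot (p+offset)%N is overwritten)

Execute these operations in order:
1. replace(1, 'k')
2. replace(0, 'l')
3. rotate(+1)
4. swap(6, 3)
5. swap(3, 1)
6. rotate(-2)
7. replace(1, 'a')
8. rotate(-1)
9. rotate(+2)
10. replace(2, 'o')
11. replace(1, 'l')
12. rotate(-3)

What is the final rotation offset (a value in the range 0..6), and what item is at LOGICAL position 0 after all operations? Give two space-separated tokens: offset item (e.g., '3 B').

After op 1 (replace(1, 'k')): offset=0, physical=[A,k,C,D,E,F,G], logical=[A,k,C,D,E,F,G]
After op 2 (replace(0, 'l')): offset=0, physical=[l,k,C,D,E,F,G], logical=[l,k,C,D,E,F,G]
After op 3 (rotate(+1)): offset=1, physical=[l,k,C,D,E,F,G], logical=[k,C,D,E,F,G,l]
After op 4 (swap(6, 3)): offset=1, physical=[E,k,C,D,l,F,G], logical=[k,C,D,l,F,G,E]
After op 5 (swap(3, 1)): offset=1, physical=[E,k,l,D,C,F,G], logical=[k,l,D,C,F,G,E]
After op 6 (rotate(-2)): offset=6, physical=[E,k,l,D,C,F,G], logical=[G,E,k,l,D,C,F]
After op 7 (replace(1, 'a')): offset=6, physical=[a,k,l,D,C,F,G], logical=[G,a,k,l,D,C,F]
After op 8 (rotate(-1)): offset=5, physical=[a,k,l,D,C,F,G], logical=[F,G,a,k,l,D,C]
After op 9 (rotate(+2)): offset=0, physical=[a,k,l,D,C,F,G], logical=[a,k,l,D,C,F,G]
After op 10 (replace(2, 'o')): offset=0, physical=[a,k,o,D,C,F,G], logical=[a,k,o,D,C,F,G]
After op 11 (replace(1, 'l')): offset=0, physical=[a,l,o,D,C,F,G], logical=[a,l,o,D,C,F,G]
After op 12 (rotate(-3)): offset=4, physical=[a,l,o,D,C,F,G], logical=[C,F,G,a,l,o,D]

Answer: 4 C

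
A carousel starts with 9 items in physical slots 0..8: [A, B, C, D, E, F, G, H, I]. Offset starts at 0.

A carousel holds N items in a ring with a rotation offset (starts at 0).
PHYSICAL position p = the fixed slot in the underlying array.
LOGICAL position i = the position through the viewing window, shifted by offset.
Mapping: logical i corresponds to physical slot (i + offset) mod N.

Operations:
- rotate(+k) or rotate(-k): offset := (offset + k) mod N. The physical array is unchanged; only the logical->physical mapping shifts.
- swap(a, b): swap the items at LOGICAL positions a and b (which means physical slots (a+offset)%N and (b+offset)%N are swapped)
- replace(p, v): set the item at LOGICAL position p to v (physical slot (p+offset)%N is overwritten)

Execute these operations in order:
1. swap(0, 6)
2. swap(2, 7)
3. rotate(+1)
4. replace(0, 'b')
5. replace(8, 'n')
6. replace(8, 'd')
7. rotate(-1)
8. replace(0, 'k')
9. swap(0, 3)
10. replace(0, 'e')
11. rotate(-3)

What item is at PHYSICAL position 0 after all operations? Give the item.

Answer: e

Derivation:
After op 1 (swap(0, 6)): offset=0, physical=[G,B,C,D,E,F,A,H,I], logical=[G,B,C,D,E,F,A,H,I]
After op 2 (swap(2, 7)): offset=0, physical=[G,B,H,D,E,F,A,C,I], logical=[G,B,H,D,E,F,A,C,I]
After op 3 (rotate(+1)): offset=1, physical=[G,B,H,D,E,F,A,C,I], logical=[B,H,D,E,F,A,C,I,G]
After op 4 (replace(0, 'b')): offset=1, physical=[G,b,H,D,E,F,A,C,I], logical=[b,H,D,E,F,A,C,I,G]
After op 5 (replace(8, 'n')): offset=1, physical=[n,b,H,D,E,F,A,C,I], logical=[b,H,D,E,F,A,C,I,n]
After op 6 (replace(8, 'd')): offset=1, physical=[d,b,H,D,E,F,A,C,I], logical=[b,H,D,E,F,A,C,I,d]
After op 7 (rotate(-1)): offset=0, physical=[d,b,H,D,E,F,A,C,I], logical=[d,b,H,D,E,F,A,C,I]
After op 8 (replace(0, 'k')): offset=0, physical=[k,b,H,D,E,F,A,C,I], logical=[k,b,H,D,E,F,A,C,I]
After op 9 (swap(0, 3)): offset=0, physical=[D,b,H,k,E,F,A,C,I], logical=[D,b,H,k,E,F,A,C,I]
After op 10 (replace(0, 'e')): offset=0, physical=[e,b,H,k,E,F,A,C,I], logical=[e,b,H,k,E,F,A,C,I]
After op 11 (rotate(-3)): offset=6, physical=[e,b,H,k,E,F,A,C,I], logical=[A,C,I,e,b,H,k,E,F]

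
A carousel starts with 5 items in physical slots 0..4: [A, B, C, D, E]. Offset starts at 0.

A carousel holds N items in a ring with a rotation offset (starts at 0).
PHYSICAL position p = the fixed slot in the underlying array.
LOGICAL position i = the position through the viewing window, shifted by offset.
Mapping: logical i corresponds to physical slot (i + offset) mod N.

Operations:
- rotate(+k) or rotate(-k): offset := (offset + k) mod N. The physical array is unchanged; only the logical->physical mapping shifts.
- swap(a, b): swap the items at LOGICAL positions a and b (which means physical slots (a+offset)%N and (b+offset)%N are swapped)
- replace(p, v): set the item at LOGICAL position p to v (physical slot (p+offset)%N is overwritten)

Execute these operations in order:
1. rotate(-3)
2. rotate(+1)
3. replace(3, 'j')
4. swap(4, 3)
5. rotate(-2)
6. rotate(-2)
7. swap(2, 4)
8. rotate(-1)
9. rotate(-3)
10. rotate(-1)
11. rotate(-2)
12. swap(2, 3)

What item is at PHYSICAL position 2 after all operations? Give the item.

After op 1 (rotate(-3)): offset=2, physical=[A,B,C,D,E], logical=[C,D,E,A,B]
After op 2 (rotate(+1)): offset=3, physical=[A,B,C,D,E], logical=[D,E,A,B,C]
After op 3 (replace(3, 'j')): offset=3, physical=[A,j,C,D,E], logical=[D,E,A,j,C]
After op 4 (swap(4, 3)): offset=3, physical=[A,C,j,D,E], logical=[D,E,A,C,j]
After op 5 (rotate(-2)): offset=1, physical=[A,C,j,D,E], logical=[C,j,D,E,A]
After op 6 (rotate(-2)): offset=4, physical=[A,C,j,D,E], logical=[E,A,C,j,D]
After op 7 (swap(2, 4)): offset=4, physical=[A,D,j,C,E], logical=[E,A,D,j,C]
After op 8 (rotate(-1)): offset=3, physical=[A,D,j,C,E], logical=[C,E,A,D,j]
After op 9 (rotate(-3)): offset=0, physical=[A,D,j,C,E], logical=[A,D,j,C,E]
After op 10 (rotate(-1)): offset=4, physical=[A,D,j,C,E], logical=[E,A,D,j,C]
After op 11 (rotate(-2)): offset=2, physical=[A,D,j,C,E], logical=[j,C,E,A,D]
After op 12 (swap(2, 3)): offset=2, physical=[E,D,j,C,A], logical=[j,C,A,E,D]

Answer: j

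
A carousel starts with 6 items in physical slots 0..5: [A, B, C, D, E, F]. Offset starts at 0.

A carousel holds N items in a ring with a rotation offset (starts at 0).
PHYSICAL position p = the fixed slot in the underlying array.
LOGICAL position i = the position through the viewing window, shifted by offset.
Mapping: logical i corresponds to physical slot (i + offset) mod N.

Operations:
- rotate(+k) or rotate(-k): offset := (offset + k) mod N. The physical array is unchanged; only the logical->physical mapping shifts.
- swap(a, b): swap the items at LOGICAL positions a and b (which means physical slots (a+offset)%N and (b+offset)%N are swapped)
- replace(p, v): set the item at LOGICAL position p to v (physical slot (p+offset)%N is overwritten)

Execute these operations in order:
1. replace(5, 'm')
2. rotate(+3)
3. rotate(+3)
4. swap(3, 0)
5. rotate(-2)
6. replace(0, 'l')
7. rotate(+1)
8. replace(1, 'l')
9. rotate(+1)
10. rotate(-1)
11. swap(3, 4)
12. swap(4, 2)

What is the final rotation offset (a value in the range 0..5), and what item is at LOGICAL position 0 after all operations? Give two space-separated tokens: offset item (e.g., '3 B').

After op 1 (replace(5, 'm')): offset=0, physical=[A,B,C,D,E,m], logical=[A,B,C,D,E,m]
After op 2 (rotate(+3)): offset=3, physical=[A,B,C,D,E,m], logical=[D,E,m,A,B,C]
After op 3 (rotate(+3)): offset=0, physical=[A,B,C,D,E,m], logical=[A,B,C,D,E,m]
After op 4 (swap(3, 0)): offset=0, physical=[D,B,C,A,E,m], logical=[D,B,C,A,E,m]
After op 5 (rotate(-2)): offset=4, physical=[D,B,C,A,E,m], logical=[E,m,D,B,C,A]
After op 6 (replace(0, 'l')): offset=4, physical=[D,B,C,A,l,m], logical=[l,m,D,B,C,A]
After op 7 (rotate(+1)): offset=5, physical=[D,B,C,A,l,m], logical=[m,D,B,C,A,l]
After op 8 (replace(1, 'l')): offset=5, physical=[l,B,C,A,l,m], logical=[m,l,B,C,A,l]
After op 9 (rotate(+1)): offset=0, physical=[l,B,C,A,l,m], logical=[l,B,C,A,l,m]
After op 10 (rotate(-1)): offset=5, physical=[l,B,C,A,l,m], logical=[m,l,B,C,A,l]
After op 11 (swap(3, 4)): offset=5, physical=[l,B,A,C,l,m], logical=[m,l,B,A,C,l]
After op 12 (swap(4, 2)): offset=5, physical=[l,C,A,B,l,m], logical=[m,l,C,A,B,l]

Answer: 5 m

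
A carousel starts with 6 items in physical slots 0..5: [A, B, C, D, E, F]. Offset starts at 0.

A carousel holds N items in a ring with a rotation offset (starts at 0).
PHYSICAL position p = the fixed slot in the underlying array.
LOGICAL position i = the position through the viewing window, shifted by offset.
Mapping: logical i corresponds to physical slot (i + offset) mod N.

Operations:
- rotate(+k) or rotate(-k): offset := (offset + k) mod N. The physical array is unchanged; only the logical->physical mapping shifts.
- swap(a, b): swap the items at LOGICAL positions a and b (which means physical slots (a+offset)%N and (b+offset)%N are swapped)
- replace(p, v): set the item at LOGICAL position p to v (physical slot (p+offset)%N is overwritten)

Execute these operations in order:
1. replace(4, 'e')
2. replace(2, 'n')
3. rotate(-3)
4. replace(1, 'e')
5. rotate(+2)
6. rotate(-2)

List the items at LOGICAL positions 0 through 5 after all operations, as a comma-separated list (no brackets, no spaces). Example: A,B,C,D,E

Answer: D,e,F,A,B,n

Derivation:
After op 1 (replace(4, 'e')): offset=0, physical=[A,B,C,D,e,F], logical=[A,B,C,D,e,F]
After op 2 (replace(2, 'n')): offset=0, physical=[A,B,n,D,e,F], logical=[A,B,n,D,e,F]
After op 3 (rotate(-3)): offset=3, physical=[A,B,n,D,e,F], logical=[D,e,F,A,B,n]
After op 4 (replace(1, 'e')): offset=3, physical=[A,B,n,D,e,F], logical=[D,e,F,A,B,n]
After op 5 (rotate(+2)): offset=5, physical=[A,B,n,D,e,F], logical=[F,A,B,n,D,e]
After op 6 (rotate(-2)): offset=3, physical=[A,B,n,D,e,F], logical=[D,e,F,A,B,n]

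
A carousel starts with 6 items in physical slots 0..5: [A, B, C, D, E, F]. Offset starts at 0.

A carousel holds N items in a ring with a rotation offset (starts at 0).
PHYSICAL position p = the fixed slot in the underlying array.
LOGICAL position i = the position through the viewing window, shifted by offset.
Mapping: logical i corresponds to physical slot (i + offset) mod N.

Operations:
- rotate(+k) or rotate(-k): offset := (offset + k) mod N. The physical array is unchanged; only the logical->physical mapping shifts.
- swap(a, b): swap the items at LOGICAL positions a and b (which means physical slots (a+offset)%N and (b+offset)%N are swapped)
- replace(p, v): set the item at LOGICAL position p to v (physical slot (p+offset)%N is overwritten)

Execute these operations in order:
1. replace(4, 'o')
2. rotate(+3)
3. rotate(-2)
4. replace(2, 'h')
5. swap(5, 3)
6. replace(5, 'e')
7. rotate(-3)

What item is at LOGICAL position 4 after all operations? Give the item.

After op 1 (replace(4, 'o')): offset=0, physical=[A,B,C,D,o,F], logical=[A,B,C,D,o,F]
After op 2 (rotate(+3)): offset=3, physical=[A,B,C,D,o,F], logical=[D,o,F,A,B,C]
After op 3 (rotate(-2)): offset=1, physical=[A,B,C,D,o,F], logical=[B,C,D,o,F,A]
After op 4 (replace(2, 'h')): offset=1, physical=[A,B,C,h,o,F], logical=[B,C,h,o,F,A]
After op 5 (swap(5, 3)): offset=1, physical=[o,B,C,h,A,F], logical=[B,C,h,A,F,o]
After op 6 (replace(5, 'e')): offset=1, physical=[e,B,C,h,A,F], logical=[B,C,h,A,F,e]
After op 7 (rotate(-3)): offset=4, physical=[e,B,C,h,A,F], logical=[A,F,e,B,C,h]

Answer: C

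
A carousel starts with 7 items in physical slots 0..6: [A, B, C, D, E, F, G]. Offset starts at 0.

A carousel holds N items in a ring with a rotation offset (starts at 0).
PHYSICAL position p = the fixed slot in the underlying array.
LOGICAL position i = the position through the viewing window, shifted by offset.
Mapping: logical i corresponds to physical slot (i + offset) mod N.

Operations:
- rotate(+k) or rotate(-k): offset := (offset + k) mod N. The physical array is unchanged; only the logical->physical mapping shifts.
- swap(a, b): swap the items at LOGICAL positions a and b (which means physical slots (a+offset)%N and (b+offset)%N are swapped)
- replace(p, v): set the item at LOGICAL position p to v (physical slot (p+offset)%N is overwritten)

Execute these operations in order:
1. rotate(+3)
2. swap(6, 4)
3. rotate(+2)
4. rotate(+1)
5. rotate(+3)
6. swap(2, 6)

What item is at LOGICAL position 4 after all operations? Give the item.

Answer: G

Derivation:
After op 1 (rotate(+3)): offset=3, physical=[A,B,C,D,E,F,G], logical=[D,E,F,G,A,B,C]
After op 2 (swap(6, 4)): offset=3, physical=[C,B,A,D,E,F,G], logical=[D,E,F,G,C,B,A]
After op 3 (rotate(+2)): offset=5, physical=[C,B,A,D,E,F,G], logical=[F,G,C,B,A,D,E]
After op 4 (rotate(+1)): offset=6, physical=[C,B,A,D,E,F,G], logical=[G,C,B,A,D,E,F]
After op 5 (rotate(+3)): offset=2, physical=[C,B,A,D,E,F,G], logical=[A,D,E,F,G,C,B]
After op 6 (swap(2, 6)): offset=2, physical=[C,E,A,D,B,F,G], logical=[A,D,B,F,G,C,E]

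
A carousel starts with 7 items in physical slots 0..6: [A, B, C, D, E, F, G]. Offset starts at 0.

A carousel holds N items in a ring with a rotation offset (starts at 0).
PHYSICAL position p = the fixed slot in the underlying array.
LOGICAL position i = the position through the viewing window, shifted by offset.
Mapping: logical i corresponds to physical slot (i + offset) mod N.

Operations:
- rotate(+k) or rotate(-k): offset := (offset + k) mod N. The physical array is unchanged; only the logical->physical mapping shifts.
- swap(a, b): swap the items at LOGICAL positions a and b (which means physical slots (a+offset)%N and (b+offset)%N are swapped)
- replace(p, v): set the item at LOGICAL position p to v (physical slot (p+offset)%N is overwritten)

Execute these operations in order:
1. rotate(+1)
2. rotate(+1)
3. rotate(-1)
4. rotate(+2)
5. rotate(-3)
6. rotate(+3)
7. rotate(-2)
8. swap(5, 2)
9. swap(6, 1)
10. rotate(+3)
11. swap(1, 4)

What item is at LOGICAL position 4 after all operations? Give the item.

After op 1 (rotate(+1)): offset=1, physical=[A,B,C,D,E,F,G], logical=[B,C,D,E,F,G,A]
After op 2 (rotate(+1)): offset=2, physical=[A,B,C,D,E,F,G], logical=[C,D,E,F,G,A,B]
After op 3 (rotate(-1)): offset=1, physical=[A,B,C,D,E,F,G], logical=[B,C,D,E,F,G,A]
After op 4 (rotate(+2)): offset=3, physical=[A,B,C,D,E,F,G], logical=[D,E,F,G,A,B,C]
After op 5 (rotate(-3)): offset=0, physical=[A,B,C,D,E,F,G], logical=[A,B,C,D,E,F,G]
After op 6 (rotate(+3)): offset=3, physical=[A,B,C,D,E,F,G], logical=[D,E,F,G,A,B,C]
After op 7 (rotate(-2)): offset=1, physical=[A,B,C,D,E,F,G], logical=[B,C,D,E,F,G,A]
After op 8 (swap(5, 2)): offset=1, physical=[A,B,C,G,E,F,D], logical=[B,C,G,E,F,D,A]
After op 9 (swap(6, 1)): offset=1, physical=[C,B,A,G,E,F,D], logical=[B,A,G,E,F,D,C]
After op 10 (rotate(+3)): offset=4, physical=[C,B,A,G,E,F,D], logical=[E,F,D,C,B,A,G]
After op 11 (swap(1, 4)): offset=4, physical=[C,F,A,G,E,B,D], logical=[E,B,D,C,F,A,G]

Answer: F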